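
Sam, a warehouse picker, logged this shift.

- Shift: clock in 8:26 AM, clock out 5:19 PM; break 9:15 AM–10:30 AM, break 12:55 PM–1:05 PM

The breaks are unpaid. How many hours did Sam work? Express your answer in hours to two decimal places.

Shift: 8:26 AM–5:19 PM = 8 h 53 min; less 85 min break → 7 h 28 min

7.47 hours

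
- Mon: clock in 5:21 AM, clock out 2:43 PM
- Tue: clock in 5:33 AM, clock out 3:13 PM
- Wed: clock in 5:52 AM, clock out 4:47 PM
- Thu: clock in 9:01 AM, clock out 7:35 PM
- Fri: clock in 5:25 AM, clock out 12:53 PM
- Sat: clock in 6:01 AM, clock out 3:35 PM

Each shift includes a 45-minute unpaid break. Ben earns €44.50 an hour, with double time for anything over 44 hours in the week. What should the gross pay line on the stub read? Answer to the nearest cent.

€2763.45

Mon: 5:21 AM–2:43 PM = 9 h 22 min; less 45 min break → 8 h 37 min
Tue: 5:33 AM–3:13 PM = 9 h 40 min; less 45 min break → 8 h 55 min
Wed: 5:52 AM–4:47 PM = 10 h 55 min; less 45 min break → 10 h 10 min
Thu: 9:01 AM–7:35 PM = 10 h 34 min; less 45 min break → 9 h 49 min
Fri: 5:25 AM–12:53 PM = 7 h 28 min; less 45 min break → 6 h 43 min
Sat: 6:01 AM–3:35 PM = 9 h 34 min; less 45 min break → 8 h 49 min
Total worked: 53 h 3 min = 3183 min.
Regular 44 h 0 min = 2640 min at €44.50/h; overtime 9 h 3 min = 543 min at €89.00/h.
Pay = (2640 × €44.50 + 543 × €89.00) ÷ 60 = €2763.45.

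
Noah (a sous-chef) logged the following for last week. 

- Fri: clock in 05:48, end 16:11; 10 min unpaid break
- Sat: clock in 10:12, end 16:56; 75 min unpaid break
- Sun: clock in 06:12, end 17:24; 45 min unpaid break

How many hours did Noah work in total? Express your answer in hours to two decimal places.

26.15 hours

Fri: 05:48–16:11 = 10 h 23 min; less 10 min break → 10 h 13 min
Sat: 10:12–16:56 = 6 h 44 min; less 75 min break → 5 h 29 min
Sun: 06:12–17:24 = 11 h 12 min; less 45 min break → 10 h 27 min
Total: 10 h 13 min + 5 h 29 min + 10 h 27 min = 26 h 9 min.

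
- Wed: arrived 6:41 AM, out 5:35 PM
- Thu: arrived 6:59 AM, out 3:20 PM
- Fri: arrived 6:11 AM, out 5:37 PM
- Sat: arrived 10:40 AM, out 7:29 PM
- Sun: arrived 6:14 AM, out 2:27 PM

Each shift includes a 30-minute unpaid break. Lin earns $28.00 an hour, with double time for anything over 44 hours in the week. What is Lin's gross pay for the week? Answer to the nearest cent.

Wed: 6:41 AM–5:35 PM = 10 h 54 min; less 30 min break → 10 h 24 min
Thu: 6:59 AM–3:20 PM = 8 h 21 min; less 30 min break → 7 h 51 min
Fri: 6:11 AM–5:37 PM = 11 h 26 min; less 30 min break → 10 h 56 min
Sat: 10:40 AM–7:29 PM = 8 h 49 min; less 30 min break → 8 h 19 min
Sun: 6:14 AM–2:27 PM = 8 h 13 min; less 30 min break → 7 h 43 min
Total worked: 45 h 13 min = 2713 min.
Regular 44 h 0 min = 2640 min at $28.00/h; overtime 1 h 13 min = 73 min at $56.00/h.
Pay = (2640 × $28.00 + 73 × $56.00) ÷ 60 = $1300.13.

$1300.13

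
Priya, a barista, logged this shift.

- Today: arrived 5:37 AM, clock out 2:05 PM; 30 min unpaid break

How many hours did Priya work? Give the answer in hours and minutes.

Today: 5:37 AM–2:05 PM = 8 h 28 min; less 30 min break → 7 h 58 min

7 h 58 min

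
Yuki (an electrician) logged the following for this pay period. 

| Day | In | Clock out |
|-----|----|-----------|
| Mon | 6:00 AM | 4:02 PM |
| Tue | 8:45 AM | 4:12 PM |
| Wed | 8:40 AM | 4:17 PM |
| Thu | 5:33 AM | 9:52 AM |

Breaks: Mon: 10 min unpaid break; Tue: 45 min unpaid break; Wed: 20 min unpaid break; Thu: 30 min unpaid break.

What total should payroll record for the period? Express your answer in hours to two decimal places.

Mon: 6:00 AM–4:02 PM = 10 h 2 min; less 10 min break → 9 h 52 min
Tue: 8:45 AM–4:12 PM = 7 h 27 min; less 45 min break → 6 h 42 min
Wed: 8:40 AM–4:17 PM = 7 h 37 min; less 20 min break → 7 h 17 min
Thu: 5:33 AM–9:52 AM = 4 h 19 min; less 30 min break → 3 h 49 min
Total: 9 h 52 min + 6 h 42 min + 7 h 17 min + 3 h 49 min = 27 h 40 min.

27.67 hours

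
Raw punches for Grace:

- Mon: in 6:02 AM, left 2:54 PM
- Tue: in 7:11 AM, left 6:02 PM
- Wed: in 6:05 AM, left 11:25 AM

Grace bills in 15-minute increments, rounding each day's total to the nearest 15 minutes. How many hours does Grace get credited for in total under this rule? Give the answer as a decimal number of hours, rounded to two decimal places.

24.75 hours

Mon: 6:02 AM–2:54 PM = 8 h 52 min → rounds to 8 h 45 min
Tue: 7:11 AM–6:02 PM = 10 h 51 min → rounds to 10 h 45 min
Wed: 6:05 AM–11:25 AM = 5 h 20 min → rounds to 5 h 15 min
Total credited: 24 h 45 min.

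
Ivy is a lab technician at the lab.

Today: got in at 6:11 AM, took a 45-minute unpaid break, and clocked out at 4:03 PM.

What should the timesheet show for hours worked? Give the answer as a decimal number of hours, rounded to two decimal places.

9.12 hours

Today: 6:11 AM–4:03 PM = 9 h 52 min; less 45 min break → 9 h 7 min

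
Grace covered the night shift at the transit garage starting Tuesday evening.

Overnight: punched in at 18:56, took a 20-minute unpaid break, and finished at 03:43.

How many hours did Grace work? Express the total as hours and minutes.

8 h 27 min

Overnight: 18:56 → midnight = 5 h 4 min; midnight → 03:43 = 3 h 43 min; span 8 h 47 min; less 20 min break → 8 h 27 min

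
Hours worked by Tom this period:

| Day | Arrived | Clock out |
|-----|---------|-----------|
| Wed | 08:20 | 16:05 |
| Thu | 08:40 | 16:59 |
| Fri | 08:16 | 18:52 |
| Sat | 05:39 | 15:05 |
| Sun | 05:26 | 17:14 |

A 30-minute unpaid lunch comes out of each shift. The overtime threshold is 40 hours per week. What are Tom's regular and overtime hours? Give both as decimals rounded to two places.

Wed: 08:20–16:05 = 7 h 45 min; less 30 min break → 7 h 15 min
Thu: 08:40–16:59 = 8 h 19 min; less 30 min break → 7 h 49 min
Fri: 08:16–18:52 = 10 h 36 min; less 30 min break → 10 h 6 min
Sat: 05:39–15:05 = 9 h 26 min; less 30 min break → 8 h 56 min
Sun: 05:26–17:14 = 11 h 48 min; less 30 min break → 11 h 18 min
Total worked: 45 h 24 min = 45.40 h.
Threshold 40 h → overtime 5 h 24 min, regular 40 h 0 min.

Regular 40.00 hours, overtime 5.40 hours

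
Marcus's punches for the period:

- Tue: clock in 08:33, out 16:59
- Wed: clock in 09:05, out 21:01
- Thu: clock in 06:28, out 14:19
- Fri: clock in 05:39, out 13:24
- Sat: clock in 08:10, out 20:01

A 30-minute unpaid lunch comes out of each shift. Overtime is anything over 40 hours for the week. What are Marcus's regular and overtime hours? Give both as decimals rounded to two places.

Tue: 08:33–16:59 = 8 h 26 min; less 30 min break → 7 h 56 min
Wed: 09:05–21:01 = 11 h 56 min; less 30 min break → 11 h 26 min
Thu: 06:28–14:19 = 7 h 51 min; less 30 min break → 7 h 21 min
Fri: 05:39–13:24 = 7 h 45 min; less 30 min break → 7 h 15 min
Sat: 08:10–20:01 = 11 h 51 min; less 30 min break → 11 h 21 min
Total worked: 45 h 19 min = 45.32 h.
Threshold 40 h → overtime 5 h 19 min, regular 40 h 0 min.

Regular 40.00 hours, overtime 5.32 hours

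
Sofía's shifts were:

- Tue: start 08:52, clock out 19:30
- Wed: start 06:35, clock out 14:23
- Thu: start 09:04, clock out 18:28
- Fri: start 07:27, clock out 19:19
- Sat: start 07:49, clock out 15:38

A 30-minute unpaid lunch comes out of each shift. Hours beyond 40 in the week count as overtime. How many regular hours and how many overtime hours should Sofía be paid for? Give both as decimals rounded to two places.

Tue: 08:52–19:30 = 10 h 38 min; less 30 min break → 10 h 8 min
Wed: 06:35–14:23 = 7 h 48 min; less 30 min break → 7 h 18 min
Thu: 09:04–18:28 = 9 h 24 min; less 30 min break → 8 h 54 min
Fri: 07:27–19:19 = 11 h 52 min; less 30 min break → 11 h 22 min
Sat: 07:49–15:38 = 7 h 49 min; less 30 min break → 7 h 19 min
Total worked: 45 h 1 min = 45.02 h.
Threshold 40 h → overtime 5 h 1 min, regular 40 h 0 min.

Regular 40.00 hours, overtime 5.02 hours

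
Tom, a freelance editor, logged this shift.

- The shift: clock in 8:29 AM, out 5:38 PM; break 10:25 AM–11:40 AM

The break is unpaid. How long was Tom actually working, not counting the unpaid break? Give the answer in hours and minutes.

7 h 54 min

The shift: 8:29 AM–5:38 PM = 9 h 9 min; less 75 min break → 7 h 54 min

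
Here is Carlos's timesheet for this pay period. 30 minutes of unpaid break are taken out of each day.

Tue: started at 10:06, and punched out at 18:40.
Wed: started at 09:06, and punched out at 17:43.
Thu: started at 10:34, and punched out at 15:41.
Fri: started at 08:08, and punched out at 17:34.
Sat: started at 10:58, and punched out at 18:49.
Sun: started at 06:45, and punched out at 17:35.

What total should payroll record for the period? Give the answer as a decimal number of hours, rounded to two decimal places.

Tue: 10:06–18:40 = 8 h 34 min; less 30 min break → 8 h 4 min
Wed: 09:06–17:43 = 8 h 37 min; less 30 min break → 8 h 7 min
Thu: 10:34–15:41 = 5 h 7 min; less 30 min break → 4 h 37 min
Fri: 08:08–17:34 = 9 h 26 min; less 30 min break → 8 h 56 min
Sat: 10:58–18:49 = 7 h 51 min; less 30 min break → 7 h 21 min
Sun: 06:45–17:35 = 10 h 50 min; less 30 min break → 10 h 20 min
Total: 8 h 4 min + 8 h 7 min + 4 h 37 min + 8 h 56 min + 7 h 21 min + 10 h 20 min = 47 h 25 min.

47.42 hours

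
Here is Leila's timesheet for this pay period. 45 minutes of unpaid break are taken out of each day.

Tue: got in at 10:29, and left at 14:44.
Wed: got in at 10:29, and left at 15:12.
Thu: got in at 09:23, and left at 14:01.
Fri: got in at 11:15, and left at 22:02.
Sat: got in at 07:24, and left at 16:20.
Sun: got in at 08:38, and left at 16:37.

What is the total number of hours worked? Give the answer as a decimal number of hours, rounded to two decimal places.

36.80 hours

Tue: 10:29–14:44 = 4 h 15 min; less 45 min break → 3 h 30 min
Wed: 10:29–15:12 = 4 h 43 min; less 45 min break → 3 h 58 min
Thu: 09:23–14:01 = 4 h 38 min; less 45 min break → 3 h 53 min
Fri: 11:15–22:02 = 10 h 47 min; less 45 min break → 10 h 2 min
Sat: 07:24–16:20 = 8 h 56 min; less 45 min break → 8 h 11 min
Sun: 08:38–16:37 = 7 h 59 min; less 45 min break → 7 h 14 min
Total: 3 h 30 min + 3 h 58 min + 3 h 53 min + 10 h 2 min + 8 h 11 min + 7 h 14 min = 36 h 48 min.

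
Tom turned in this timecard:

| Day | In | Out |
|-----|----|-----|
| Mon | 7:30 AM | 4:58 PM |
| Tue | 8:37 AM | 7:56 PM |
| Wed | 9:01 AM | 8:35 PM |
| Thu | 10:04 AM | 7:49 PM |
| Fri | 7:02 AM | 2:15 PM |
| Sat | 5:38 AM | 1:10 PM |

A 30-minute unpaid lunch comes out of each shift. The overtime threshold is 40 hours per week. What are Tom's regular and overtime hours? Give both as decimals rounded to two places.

Regular 40.00 hours, overtime 13.85 hours

Mon: 7:30 AM–4:58 PM = 9 h 28 min; less 30 min break → 8 h 58 min
Tue: 8:37 AM–7:56 PM = 11 h 19 min; less 30 min break → 10 h 49 min
Wed: 9:01 AM–8:35 PM = 11 h 34 min; less 30 min break → 11 h 4 min
Thu: 10:04 AM–7:49 PM = 9 h 45 min; less 30 min break → 9 h 15 min
Fri: 7:02 AM–2:15 PM = 7 h 13 min; less 30 min break → 6 h 43 min
Sat: 5:38 AM–1:10 PM = 7 h 32 min; less 30 min break → 7 h 2 min
Total worked: 53 h 51 min = 53.85 h.
Threshold 40 h → overtime 13 h 51 min, regular 40 h 0 min.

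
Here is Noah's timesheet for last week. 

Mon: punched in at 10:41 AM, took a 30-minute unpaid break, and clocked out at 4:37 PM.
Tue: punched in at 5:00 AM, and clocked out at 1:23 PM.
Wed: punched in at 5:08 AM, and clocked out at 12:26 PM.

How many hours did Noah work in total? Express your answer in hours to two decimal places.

Mon: 10:41 AM–4:37 PM = 5 h 56 min; less 30 min break → 5 h 26 min
Tue: 5:00 AM–1:23 PM = 8 h 23 min
Wed: 5:08 AM–12:26 PM = 7 h 18 min
Total: 5 h 26 min + 8 h 23 min + 7 h 18 min = 21 h 7 min.

21.12 hours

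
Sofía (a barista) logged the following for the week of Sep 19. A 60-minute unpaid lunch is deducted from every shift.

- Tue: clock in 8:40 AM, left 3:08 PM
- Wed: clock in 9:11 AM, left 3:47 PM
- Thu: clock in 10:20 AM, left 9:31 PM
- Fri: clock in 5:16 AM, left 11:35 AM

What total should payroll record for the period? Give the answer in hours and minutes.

Tue: 8:40 AM–3:08 PM = 6 h 28 min; less 60 min break → 5 h 28 min
Wed: 9:11 AM–3:47 PM = 6 h 36 min; less 60 min break → 5 h 36 min
Thu: 10:20 AM–9:31 PM = 11 h 11 min; less 60 min break → 10 h 11 min
Fri: 5:16 AM–11:35 AM = 6 h 19 min; less 60 min break → 5 h 19 min
Total: 5 h 28 min + 5 h 36 min + 10 h 11 min + 5 h 19 min = 26 h 34 min.

26 h 34 min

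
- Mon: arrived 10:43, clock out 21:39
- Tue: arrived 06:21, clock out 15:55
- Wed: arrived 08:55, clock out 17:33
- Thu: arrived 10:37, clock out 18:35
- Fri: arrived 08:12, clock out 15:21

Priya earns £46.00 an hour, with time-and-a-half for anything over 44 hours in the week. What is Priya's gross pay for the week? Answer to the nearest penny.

£2041.25

Mon: 10:43–21:39 = 10 h 56 min
Tue: 06:21–15:55 = 9 h 34 min
Wed: 08:55–17:33 = 8 h 38 min
Thu: 10:37–18:35 = 7 h 58 min
Fri: 08:12–15:21 = 7 h 9 min
Total worked: 44 h 15 min = 2655 min.
Regular 44 h 0 min = 2640 min at £46.00/h; overtime 0 h 15 min = 15 min at £69.00/h.
Pay = (2640 × £46.00 + 15 × £69.00) ÷ 60 = £2041.25.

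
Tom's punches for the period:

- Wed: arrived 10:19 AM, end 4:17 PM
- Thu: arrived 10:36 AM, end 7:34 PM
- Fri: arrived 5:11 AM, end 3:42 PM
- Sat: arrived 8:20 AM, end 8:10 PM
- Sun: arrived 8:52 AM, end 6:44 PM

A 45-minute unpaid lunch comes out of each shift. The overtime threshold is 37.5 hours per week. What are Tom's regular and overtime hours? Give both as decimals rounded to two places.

Wed: 10:19 AM–4:17 PM = 5 h 58 min; less 45 min break → 5 h 13 min
Thu: 10:36 AM–7:34 PM = 8 h 58 min; less 45 min break → 8 h 13 min
Fri: 5:11 AM–3:42 PM = 10 h 31 min; less 45 min break → 9 h 46 min
Sat: 8:20 AM–8:10 PM = 11 h 50 min; less 45 min break → 11 h 5 min
Sun: 8:52 AM–6:44 PM = 9 h 52 min; less 45 min break → 9 h 7 min
Total worked: 43 h 24 min = 43.40 h.
Threshold 37.5 h → overtime 5 h 54 min, regular 37 h 30 min.

Regular 37.50 hours, overtime 5.90 hours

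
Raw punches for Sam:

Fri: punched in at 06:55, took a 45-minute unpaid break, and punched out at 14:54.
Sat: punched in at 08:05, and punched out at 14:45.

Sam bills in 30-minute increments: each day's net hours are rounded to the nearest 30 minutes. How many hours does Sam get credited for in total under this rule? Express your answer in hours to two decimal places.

Fri: 06:55–14:54 = 7 h 59 min − 45 min = 7 h 14 min → rounds to 7 h 0 min
Sat: 08:05–14:45 = 6 h 40 min → rounds to 6 h 30 min
Total credited: 13 h 30 min.

13.50 hours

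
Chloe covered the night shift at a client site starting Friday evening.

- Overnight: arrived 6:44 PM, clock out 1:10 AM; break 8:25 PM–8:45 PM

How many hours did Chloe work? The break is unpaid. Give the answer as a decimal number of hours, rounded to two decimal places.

Overnight: 6:44 PM → midnight = 5 h 16 min; midnight → 1:10 AM = 1 h 10 min; span 6 h 26 min; less 20 min break → 6 h 6 min

6.10 hours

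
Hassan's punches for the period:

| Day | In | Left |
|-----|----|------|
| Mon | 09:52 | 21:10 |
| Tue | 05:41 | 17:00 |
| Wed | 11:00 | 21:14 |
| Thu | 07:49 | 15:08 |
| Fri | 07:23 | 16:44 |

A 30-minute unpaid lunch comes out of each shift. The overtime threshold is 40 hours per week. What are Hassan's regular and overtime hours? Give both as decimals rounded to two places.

Regular 40.00 hours, overtime 7.02 hours

Mon: 09:52–21:10 = 11 h 18 min; less 30 min break → 10 h 48 min
Tue: 05:41–17:00 = 11 h 19 min; less 30 min break → 10 h 49 min
Wed: 11:00–21:14 = 10 h 14 min; less 30 min break → 9 h 44 min
Thu: 07:49–15:08 = 7 h 19 min; less 30 min break → 6 h 49 min
Fri: 07:23–16:44 = 9 h 21 min; less 30 min break → 8 h 51 min
Total worked: 47 h 1 min = 47.02 h.
Threshold 40 h → overtime 7 h 1 min, regular 40 h 0 min.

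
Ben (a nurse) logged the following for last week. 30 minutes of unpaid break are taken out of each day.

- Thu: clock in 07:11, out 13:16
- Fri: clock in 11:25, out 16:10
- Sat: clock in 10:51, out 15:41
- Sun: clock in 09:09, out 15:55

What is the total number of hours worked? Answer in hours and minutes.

Thu: 07:11–13:16 = 6 h 5 min; less 30 min break → 5 h 35 min
Fri: 11:25–16:10 = 4 h 45 min; less 30 min break → 4 h 15 min
Sat: 10:51–15:41 = 4 h 50 min; less 30 min break → 4 h 20 min
Sun: 09:09–15:55 = 6 h 46 min; less 30 min break → 6 h 16 min
Total: 5 h 35 min + 4 h 15 min + 4 h 20 min + 6 h 16 min = 20 h 26 min.

20 h 26 min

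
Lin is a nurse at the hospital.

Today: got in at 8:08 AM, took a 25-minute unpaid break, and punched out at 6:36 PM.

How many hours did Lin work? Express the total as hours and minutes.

Today: 8:08 AM–6:36 PM = 10 h 28 min; less 25 min break → 10 h 3 min

10 h 3 min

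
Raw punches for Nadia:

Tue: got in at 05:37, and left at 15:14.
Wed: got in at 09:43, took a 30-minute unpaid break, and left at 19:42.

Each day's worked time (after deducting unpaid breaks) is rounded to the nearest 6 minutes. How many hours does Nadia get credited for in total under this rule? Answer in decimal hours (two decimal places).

19.10 hours

Tue: 05:37–15:14 = 9 h 37 min → rounds to 9 h 36 min
Wed: 09:43–19:42 = 9 h 59 min − 30 min = 9 h 29 min → rounds to 9 h 30 min
Total credited: 19 h 6 min.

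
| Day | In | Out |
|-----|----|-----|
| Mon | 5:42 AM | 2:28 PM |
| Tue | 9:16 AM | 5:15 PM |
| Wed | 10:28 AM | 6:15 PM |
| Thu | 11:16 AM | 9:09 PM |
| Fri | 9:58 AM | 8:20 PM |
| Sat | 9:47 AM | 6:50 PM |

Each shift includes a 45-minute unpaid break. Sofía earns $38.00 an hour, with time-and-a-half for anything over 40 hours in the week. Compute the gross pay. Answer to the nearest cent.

$2052.00

Mon: 5:42 AM–2:28 PM = 8 h 46 min; less 45 min break → 8 h 1 min
Tue: 9:16 AM–5:15 PM = 7 h 59 min; less 45 min break → 7 h 14 min
Wed: 10:28 AM–6:15 PM = 7 h 47 min; less 45 min break → 7 h 2 min
Thu: 11:16 AM–9:09 PM = 9 h 53 min; less 45 min break → 9 h 8 min
Fri: 9:58 AM–8:20 PM = 10 h 22 min; less 45 min break → 9 h 37 min
Sat: 9:47 AM–6:50 PM = 9 h 3 min; less 45 min break → 8 h 18 min
Total worked: 49 h 20 min = 2960 min.
Regular 40 h 0 min = 2400 min at $38.00/h; overtime 9 h 20 min = 560 min at $57.00/h.
Pay = (2400 × $38.00 + 560 × $57.00) ÷ 60 = $2052.00.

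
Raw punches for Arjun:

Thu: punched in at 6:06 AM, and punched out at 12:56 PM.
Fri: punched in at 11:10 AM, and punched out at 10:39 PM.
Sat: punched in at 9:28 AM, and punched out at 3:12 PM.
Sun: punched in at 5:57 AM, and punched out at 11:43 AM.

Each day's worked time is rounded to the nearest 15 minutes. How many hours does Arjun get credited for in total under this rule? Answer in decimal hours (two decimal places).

29.75 hours

Thu: 6:06 AM–12:56 PM = 6 h 50 min → rounds to 6 h 45 min
Fri: 11:10 AM–10:39 PM = 11 h 29 min → rounds to 11 h 30 min
Sat: 9:28 AM–3:12 PM = 5 h 44 min → rounds to 5 h 45 min
Sun: 5:57 AM–11:43 AM = 5 h 46 min → rounds to 5 h 45 min
Total credited: 29 h 45 min.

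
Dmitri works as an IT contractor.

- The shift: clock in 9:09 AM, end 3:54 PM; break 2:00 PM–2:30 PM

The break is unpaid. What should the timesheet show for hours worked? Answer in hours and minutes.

The shift: 9:09 AM–3:54 PM = 6 h 45 min; less 30 min break → 6 h 15 min

6 h 15 min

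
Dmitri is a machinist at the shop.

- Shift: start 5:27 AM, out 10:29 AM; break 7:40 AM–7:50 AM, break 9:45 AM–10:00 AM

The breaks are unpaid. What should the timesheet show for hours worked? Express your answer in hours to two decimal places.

4.62 hours

Shift: 5:27 AM–10:29 AM = 5 h 2 min; less 25 min break → 4 h 37 min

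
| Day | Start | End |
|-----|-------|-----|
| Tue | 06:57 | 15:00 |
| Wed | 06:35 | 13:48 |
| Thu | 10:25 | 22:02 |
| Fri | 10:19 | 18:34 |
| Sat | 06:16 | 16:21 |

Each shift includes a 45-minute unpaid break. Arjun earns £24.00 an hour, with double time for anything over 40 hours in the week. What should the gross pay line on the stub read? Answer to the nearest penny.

Tue: 06:57–15:00 = 8 h 3 min; less 45 min break → 7 h 18 min
Wed: 06:35–13:48 = 7 h 13 min; less 45 min break → 6 h 28 min
Thu: 10:25–22:02 = 11 h 37 min; less 45 min break → 10 h 52 min
Fri: 10:19–18:34 = 8 h 15 min; less 45 min break → 7 h 30 min
Sat: 06:16–16:21 = 10 h 5 min; less 45 min break → 9 h 20 min
Total worked: 41 h 28 min = 2488 min.
Regular 40 h 0 min = 2400 min at £24.00/h; overtime 1 h 28 min = 88 min at £48.00/h.
Pay = (2400 × £24.00 + 88 × £48.00) ÷ 60 = £1030.40.

£1030.40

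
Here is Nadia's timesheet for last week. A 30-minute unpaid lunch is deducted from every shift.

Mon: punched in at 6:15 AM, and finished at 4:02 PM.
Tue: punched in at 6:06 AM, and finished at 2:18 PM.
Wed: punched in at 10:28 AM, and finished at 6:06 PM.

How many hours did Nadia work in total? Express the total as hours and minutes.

Mon: 6:15 AM–4:02 PM = 9 h 47 min; less 30 min break → 9 h 17 min
Tue: 6:06 AM–2:18 PM = 8 h 12 min; less 30 min break → 7 h 42 min
Wed: 10:28 AM–6:06 PM = 7 h 38 min; less 30 min break → 7 h 8 min
Total: 9 h 17 min + 7 h 42 min + 7 h 8 min = 24 h 7 min.

24 h 7 min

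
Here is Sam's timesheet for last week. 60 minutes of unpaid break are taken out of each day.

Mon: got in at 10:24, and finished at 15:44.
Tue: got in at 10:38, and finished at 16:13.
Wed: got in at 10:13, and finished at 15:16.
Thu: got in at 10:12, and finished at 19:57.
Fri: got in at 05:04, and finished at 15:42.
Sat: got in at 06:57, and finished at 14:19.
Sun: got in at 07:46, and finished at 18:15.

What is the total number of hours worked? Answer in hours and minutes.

Mon: 10:24–15:44 = 5 h 20 min; less 60 min break → 4 h 20 min
Tue: 10:38–16:13 = 5 h 35 min; less 60 min break → 4 h 35 min
Wed: 10:13–15:16 = 5 h 3 min; less 60 min break → 4 h 3 min
Thu: 10:12–19:57 = 9 h 45 min; less 60 min break → 8 h 45 min
Fri: 05:04–15:42 = 10 h 38 min; less 60 min break → 9 h 38 min
Sat: 06:57–14:19 = 7 h 22 min; less 60 min break → 6 h 22 min
Sun: 07:46–18:15 = 10 h 29 min; less 60 min break → 9 h 29 min
Total: 4 h 20 min + 4 h 35 min + 4 h 3 min + 8 h 45 min + 9 h 38 min + 6 h 22 min + 9 h 29 min = 47 h 12 min.

47 h 12 min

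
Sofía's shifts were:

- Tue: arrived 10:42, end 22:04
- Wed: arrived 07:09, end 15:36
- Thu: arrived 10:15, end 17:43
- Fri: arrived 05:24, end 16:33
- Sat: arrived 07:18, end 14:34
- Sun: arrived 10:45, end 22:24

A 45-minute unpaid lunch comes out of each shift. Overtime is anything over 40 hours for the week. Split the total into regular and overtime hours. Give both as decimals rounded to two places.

Regular 40.00 hours, overtime 12.85 hours

Tue: 10:42–22:04 = 11 h 22 min; less 45 min break → 10 h 37 min
Wed: 07:09–15:36 = 8 h 27 min; less 45 min break → 7 h 42 min
Thu: 10:15–17:43 = 7 h 28 min; less 45 min break → 6 h 43 min
Fri: 05:24–16:33 = 11 h 9 min; less 45 min break → 10 h 24 min
Sat: 07:18–14:34 = 7 h 16 min; less 45 min break → 6 h 31 min
Sun: 10:45–22:24 = 11 h 39 min; less 45 min break → 10 h 54 min
Total worked: 52 h 51 min = 52.85 h.
Threshold 40 h → overtime 12 h 51 min, regular 40 h 0 min.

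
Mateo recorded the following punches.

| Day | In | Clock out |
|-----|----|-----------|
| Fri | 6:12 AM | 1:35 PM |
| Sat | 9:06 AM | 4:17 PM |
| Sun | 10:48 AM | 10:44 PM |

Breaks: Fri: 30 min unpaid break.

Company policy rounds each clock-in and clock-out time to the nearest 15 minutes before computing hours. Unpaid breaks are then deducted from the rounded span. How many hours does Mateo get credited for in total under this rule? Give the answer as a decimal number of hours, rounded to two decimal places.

26.00 hours

Fri: in 6:12 AM→6:15 AM, out 1:35 PM→1:30 PM; 7 h 15 min − 30 min = 6 h 45 min
Sat: in 9:06 AM→9:00 AM, out 4:17 PM→4:15 PM; 7 h 15 min
Sun: in 10:48 AM→10:45 AM, out 10:44 PM→10:45 PM; 12 h 0 min
Total credited: 26 h 0 min.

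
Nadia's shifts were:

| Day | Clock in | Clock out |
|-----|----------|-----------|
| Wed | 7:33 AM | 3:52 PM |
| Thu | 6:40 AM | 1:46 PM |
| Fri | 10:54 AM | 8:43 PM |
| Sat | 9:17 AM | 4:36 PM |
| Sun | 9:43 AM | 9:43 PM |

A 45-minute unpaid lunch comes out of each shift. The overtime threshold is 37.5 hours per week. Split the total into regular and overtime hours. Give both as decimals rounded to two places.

Wed: 7:33 AM–3:52 PM = 8 h 19 min; less 45 min break → 7 h 34 min
Thu: 6:40 AM–1:46 PM = 7 h 6 min; less 45 min break → 6 h 21 min
Fri: 10:54 AM–8:43 PM = 9 h 49 min; less 45 min break → 9 h 4 min
Sat: 9:17 AM–4:36 PM = 7 h 19 min; less 45 min break → 6 h 34 min
Sun: 9:43 AM–9:43 PM = 12 h 0 min; less 45 min break → 11 h 15 min
Total worked: 40 h 48 min = 40.80 h.
Threshold 37.5 h → overtime 3 h 18 min, regular 37 h 30 min.

Regular 37.50 hours, overtime 3.30 hours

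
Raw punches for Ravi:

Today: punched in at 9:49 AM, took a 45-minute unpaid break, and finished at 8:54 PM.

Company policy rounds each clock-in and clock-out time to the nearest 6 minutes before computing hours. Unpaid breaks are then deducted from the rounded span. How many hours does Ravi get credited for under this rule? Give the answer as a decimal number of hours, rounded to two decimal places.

10.35 hours

Today: in 9:49 AM→9:48 AM, out 8:54 PM→8:54 PM; 11 h 6 min − 45 min = 10 h 21 min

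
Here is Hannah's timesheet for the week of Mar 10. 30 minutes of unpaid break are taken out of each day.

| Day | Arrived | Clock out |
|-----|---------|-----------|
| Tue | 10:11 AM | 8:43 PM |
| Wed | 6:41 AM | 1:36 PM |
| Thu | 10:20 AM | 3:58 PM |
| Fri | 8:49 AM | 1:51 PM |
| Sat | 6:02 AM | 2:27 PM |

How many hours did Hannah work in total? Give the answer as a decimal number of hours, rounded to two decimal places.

Tue: 10:11 AM–8:43 PM = 10 h 32 min; less 30 min break → 10 h 2 min
Wed: 6:41 AM–1:36 PM = 6 h 55 min; less 30 min break → 6 h 25 min
Thu: 10:20 AM–3:58 PM = 5 h 38 min; less 30 min break → 5 h 8 min
Fri: 8:49 AM–1:51 PM = 5 h 2 min; less 30 min break → 4 h 32 min
Sat: 6:02 AM–2:27 PM = 8 h 25 min; less 30 min break → 7 h 55 min
Total: 10 h 2 min + 6 h 25 min + 5 h 8 min + 4 h 32 min + 7 h 55 min = 34 h 2 min.

34.03 hours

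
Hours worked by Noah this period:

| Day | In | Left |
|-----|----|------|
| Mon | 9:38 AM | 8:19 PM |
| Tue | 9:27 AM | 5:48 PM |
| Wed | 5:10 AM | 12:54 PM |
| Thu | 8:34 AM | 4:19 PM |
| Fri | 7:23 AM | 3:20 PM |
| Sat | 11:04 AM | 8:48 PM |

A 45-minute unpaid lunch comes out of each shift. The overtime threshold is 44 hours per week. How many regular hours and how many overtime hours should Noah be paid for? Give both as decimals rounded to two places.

Mon: 9:38 AM–8:19 PM = 10 h 41 min; less 45 min break → 9 h 56 min
Tue: 9:27 AM–5:48 PM = 8 h 21 min; less 45 min break → 7 h 36 min
Wed: 5:10 AM–12:54 PM = 7 h 44 min; less 45 min break → 6 h 59 min
Thu: 8:34 AM–4:19 PM = 7 h 45 min; less 45 min break → 7 h 0 min
Fri: 7:23 AM–3:20 PM = 7 h 57 min; less 45 min break → 7 h 12 min
Sat: 11:04 AM–8:48 PM = 9 h 44 min; less 45 min break → 8 h 59 min
Total worked: 47 h 42 min = 47.70 h.
Threshold 44 h → overtime 3 h 42 min, regular 44 h 0 min.

Regular 44.00 hours, overtime 3.70 hours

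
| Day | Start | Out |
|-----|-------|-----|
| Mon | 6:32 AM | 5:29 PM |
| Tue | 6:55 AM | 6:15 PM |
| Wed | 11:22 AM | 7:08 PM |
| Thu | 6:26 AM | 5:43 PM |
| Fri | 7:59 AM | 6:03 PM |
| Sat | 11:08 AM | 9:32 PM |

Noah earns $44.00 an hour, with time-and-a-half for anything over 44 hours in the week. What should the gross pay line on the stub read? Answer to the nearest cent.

$3110.80

Mon: 6:32 AM–5:29 PM = 10 h 57 min
Tue: 6:55 AM–6:15 PM = 11 h 20 min
Wed: 11:22 AM–7:08 PM = 7 h 46 min
Thu: 6:26 AM–5:43 PM = 11 h 17 min
Fri: 7:59 AM–6:03 PM = 10 h 4 min
Sat: 11:08 AM–9:32 PM = 10 h 24 min
Total worked: 61 h 48 min = 3708 min.
Regular 44 h 0 min = 2640 min at $44.00/h; overtime 17 h 48 min = 1068 min at $66.00/h.
Pay = (2640 × $44.00 + 1068 × $66.00) ÷ 60 = $3110.80.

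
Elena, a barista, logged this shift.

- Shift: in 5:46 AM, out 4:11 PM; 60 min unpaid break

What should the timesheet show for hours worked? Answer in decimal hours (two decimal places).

Shift: 5:46 AM–4:11 PM = 10 h 25 min; less 60 min break → 9 h 25 min

9.42 hours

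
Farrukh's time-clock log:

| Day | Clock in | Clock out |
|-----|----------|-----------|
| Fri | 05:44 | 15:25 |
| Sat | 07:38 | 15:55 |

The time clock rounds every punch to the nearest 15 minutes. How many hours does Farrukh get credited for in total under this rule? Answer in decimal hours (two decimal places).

18.00 hours

Fri: in 05:44→05:45, out 15:25→15:30; 9 h 45 min
Sat: in 07:38→07:45, out 15:55→16:00; 8 h 15 min
Total credited: 18 h 0 min.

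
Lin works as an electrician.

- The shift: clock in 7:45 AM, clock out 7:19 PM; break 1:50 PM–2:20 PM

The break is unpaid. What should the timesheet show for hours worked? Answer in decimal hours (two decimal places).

11.07 hours

The shift: 7:45 AM–7:19 PM = 11 h 34 min; less 30 min break → 11 h 4 min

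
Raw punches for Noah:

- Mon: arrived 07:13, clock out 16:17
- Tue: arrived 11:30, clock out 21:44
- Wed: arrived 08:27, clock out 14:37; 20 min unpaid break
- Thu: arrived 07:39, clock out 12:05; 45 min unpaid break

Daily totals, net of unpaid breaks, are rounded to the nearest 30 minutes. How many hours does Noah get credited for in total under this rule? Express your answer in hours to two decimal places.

28.50 hours

Mon: 07:13–16:17 = 9 h 4 min → rounds to 9 h 0 min
Tue: 11:30–21:44 = 10 h 14 min → rounds to 10 h 0 min
Wed: 08:27–14:37 = 6 h 10 min − 20 min = 5 h 50 min → rounds to 6 h 0 min
Thu: 07:39–12:05 = 4 h 26 min − 45 min = 3 h 41 min → rounds to 3 h 30 min
Total credited: 28 h 30 min.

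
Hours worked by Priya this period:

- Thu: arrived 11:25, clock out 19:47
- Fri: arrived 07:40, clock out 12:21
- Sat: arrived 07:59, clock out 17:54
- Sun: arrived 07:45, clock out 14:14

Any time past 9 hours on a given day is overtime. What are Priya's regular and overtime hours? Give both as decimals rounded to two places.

Thu: 11:25–19:47 = 8 h 22 min
Fri: 07:40–12:21 = 4 h 41 min
Sat: 07:59–17:54 = 9 h 55 min
Sun: 07:45–14:14 = 6 h 29 min
Thu reg 8 h 22 min / OT 0 h 0 min; Fri reg 4 h 41 min / OT 0 h 0 min; Sat reg 9 h 0 min / OT 0 h 55 min; Sun reg 6 h 29 min / OT 0 h 0 min.
Totals: regular 28 h 32 min, overtime 0 h 55 min.

Regular 28.53 hours, overtime 0.92 hours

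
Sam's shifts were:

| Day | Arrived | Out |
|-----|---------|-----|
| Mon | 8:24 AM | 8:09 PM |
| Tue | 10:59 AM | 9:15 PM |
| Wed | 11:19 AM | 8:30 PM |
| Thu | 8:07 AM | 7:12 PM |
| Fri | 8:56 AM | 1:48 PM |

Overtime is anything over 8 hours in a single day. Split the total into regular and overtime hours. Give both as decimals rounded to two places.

Mon: 8:24 AM–8:09 PM = 11 h 45 min
Tue: 10:59 AM–9:15 PM = 10 h 16 min
Wed: 11:19 AM–8:30 PM = 9 h 11 min
Thu: 8:07 AM–7:12 PM = 11 h 5 min
Fri: 8:56 AM–1:48 PM = 4 h 52 min
Mon reg 8 h 0 min / OT 3 h 45 min; Tue reg 8 h 0 min / OT 2 h 16 min; Wed reg 8 h 0 min / OT 1 h 11 min; Thu reg 8 h 0 min / OT 3 h 5 min; Fri reg 4 h 52 min / OT 0 h 0 min.
Totals: regular 36 h 52 min, overtime 10 h 17 min.

Regular 36.87 hours, overtime 10.28 hours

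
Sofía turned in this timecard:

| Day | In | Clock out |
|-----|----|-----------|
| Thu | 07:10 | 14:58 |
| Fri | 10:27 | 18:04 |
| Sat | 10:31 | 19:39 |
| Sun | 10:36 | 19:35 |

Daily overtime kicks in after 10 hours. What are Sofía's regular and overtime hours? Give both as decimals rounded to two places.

Regular 33.53 hours, overtime 0.00 hours

Thu: 07:10–14:58 = 7 h 48 min
Fri: 10:27–18:04 = 7 h 37 min
Sat: 10:31–19:39 = 9 h 8 min
Sun: 10:36–19:35 = 8 h 59 min
Thu reg 7 h 48 min / OT 0 h 0 min; Fri reg 7 h 37 min / OT 0 h 0 min; Sat reg 9 h 8 min / OT 0 h 0 min; Sun reg 8 h 59 min / OT 0 h 0 min.
Totals: regular 33 h 32 min, overtime 0 h 0 min.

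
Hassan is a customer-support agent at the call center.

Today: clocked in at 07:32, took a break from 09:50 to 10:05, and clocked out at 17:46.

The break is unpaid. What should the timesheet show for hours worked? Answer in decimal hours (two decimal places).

9.98 hours

Today: 07:32–17:46 = 10 h 14 min; less 15 min break → 9 h 59 min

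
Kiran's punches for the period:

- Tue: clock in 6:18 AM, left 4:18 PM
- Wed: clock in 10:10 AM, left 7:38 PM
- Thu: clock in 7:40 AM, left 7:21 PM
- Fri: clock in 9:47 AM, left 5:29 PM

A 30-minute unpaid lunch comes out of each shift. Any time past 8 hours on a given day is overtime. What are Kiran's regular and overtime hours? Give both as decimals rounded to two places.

Tue: 6:18 AM–4:18 PM = 10 h 0 min; less 30 min break → 9 h 30 min
Wed: 10:10 AM–7:38 PM = 9 h 28 min; less 30 min break → 8 h 58 min
Thu: 7:40 AM–7:21 PM = 11 h 41 min; less 30 min break → 11 h 11 min
Fri: 9:47 AM–5:29 PM = 7 h 42 min; less 30 min break → 7 h 12 min
Tue reg 8 h 0 min / OT 1 h 30 min; Wed reg 8 h 0 min / OT 0 h 58 min; Thu reg 8 h 0 min / OT 3 h 11 min; Fri reg 7 h 12 min / OT 0 h 0 min.
Totals: regular 31 h 12 min, overtime 5 h 39 min.

Regular 31.20 hours, overtime 5.65 hours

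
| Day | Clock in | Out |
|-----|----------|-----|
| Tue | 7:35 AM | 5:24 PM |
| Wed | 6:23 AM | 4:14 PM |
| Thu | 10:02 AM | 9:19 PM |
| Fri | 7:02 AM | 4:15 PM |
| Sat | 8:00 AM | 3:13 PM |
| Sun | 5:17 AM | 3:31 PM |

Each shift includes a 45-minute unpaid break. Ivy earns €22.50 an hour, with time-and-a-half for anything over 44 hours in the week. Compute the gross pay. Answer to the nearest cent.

€1297.69

Tue: 7:35 AM–5:24 PM = 9 h 49 min; less 45 min break → 9 h 4 min
Wed: 6:23 AM–4:14 PM = 9 h 51 min; less 45 min break → 9 h 6 min
Thu: 10:02 AM–9:19 PM = 11 h 17 min; less 45 min break → 10 h 32 min
Fri: 7:02 AM–4:15 PM = 9 h 13 min; less 45 min break → 8 h 28 min
Sat: 8:00 AM–3:13 PM = 7 h 13 min; less 45 min break → 6 h 28 min
Sun: 5:17 AM–3:31 PM = 10 h 14 min; less 45 min break → 9 h 29 min
Total worked: 53 h 7 min = 3187 min.
Regular 44 h 0 min = 2640 min at €22.50/h; overtime 9 h 7 min = 547 min at €33.75/h.
Pay = (2640 × €22.50 + 547 × €33.75) ÷ 60 = €1297.69.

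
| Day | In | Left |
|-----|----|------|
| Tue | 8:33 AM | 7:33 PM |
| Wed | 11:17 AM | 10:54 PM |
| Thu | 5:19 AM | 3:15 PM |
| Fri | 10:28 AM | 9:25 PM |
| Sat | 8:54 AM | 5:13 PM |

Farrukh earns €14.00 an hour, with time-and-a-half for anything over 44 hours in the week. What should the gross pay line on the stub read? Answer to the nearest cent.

Tue: 8:33 AM–7:33 PM = 11 h 0 min
Wed: 11:17 AM–10:54 PM = 11 h 37 min
Thu: 5:19 AM–3:15 PM = 9 h 56 min
Fri: 10:28 AM–9:25 PM = 10 h 57 min
Sat: 8:54 AM–5:13 PM = 8 h 19 min
Total worked: 51 h 49 min = 3109 min.
Regular 44 h 0 min = 2640 min at €14.00/h; overtime 7 h 49 min = 469 min at €21.00/h.
Pay = (2640 × €14.00 + 469 × €21.00) ÷ 60 = €780.15.

€780.15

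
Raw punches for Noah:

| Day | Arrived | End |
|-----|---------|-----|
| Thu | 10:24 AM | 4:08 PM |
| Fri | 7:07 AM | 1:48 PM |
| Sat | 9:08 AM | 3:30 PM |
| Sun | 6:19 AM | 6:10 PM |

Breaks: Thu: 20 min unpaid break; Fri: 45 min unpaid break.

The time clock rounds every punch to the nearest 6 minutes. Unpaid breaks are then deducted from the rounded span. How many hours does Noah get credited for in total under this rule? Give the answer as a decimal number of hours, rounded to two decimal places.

Thu: in 10:24 AM→10:24 AM, out 4:08 PM→4:06 PM; 5 h 42 min − 20 min = 5 h 22 min
Fri: in 7:07 AM→7:06 AM, out 1:48 PM→1:48 PM; 6 h 42 min − 45 min = 5 h 57 min
Sat: in 9:08 AM→9:06 AM, out 3:30 PM→3:30 PM; 6 h 24 min
Sun: in 6:19 AM→6:18 AM, out 6:10 PM→6:12 PM; 11 h 54 min
Total credited: 29 h 37 min.

29.62 hours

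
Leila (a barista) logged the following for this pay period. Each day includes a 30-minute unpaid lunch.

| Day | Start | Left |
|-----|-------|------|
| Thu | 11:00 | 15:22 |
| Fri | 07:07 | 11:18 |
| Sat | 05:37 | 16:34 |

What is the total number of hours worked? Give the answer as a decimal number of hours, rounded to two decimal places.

Thu: 11:00–15:22 = 4 h 22 min; less 30 min break → 3 h 52 min
Fri: 07:07–11:18 = 4 h 11 min; less 30 min break → 3 h 41 min
Sat: 05:37–16:34 = 10 h 57 min; less 30 min break → 10 h 27 min
Total: 3 h 52 min + 3 h 41 min + 10 h 27 min = 18 h 0 min.

18.00 hours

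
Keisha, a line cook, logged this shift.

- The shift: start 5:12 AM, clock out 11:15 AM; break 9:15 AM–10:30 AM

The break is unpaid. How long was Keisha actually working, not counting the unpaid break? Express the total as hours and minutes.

The shift: 5:12 AM–11:15 AM = 6 h 3 min; less 75 min break → 4 h 48 min

4 h 48 min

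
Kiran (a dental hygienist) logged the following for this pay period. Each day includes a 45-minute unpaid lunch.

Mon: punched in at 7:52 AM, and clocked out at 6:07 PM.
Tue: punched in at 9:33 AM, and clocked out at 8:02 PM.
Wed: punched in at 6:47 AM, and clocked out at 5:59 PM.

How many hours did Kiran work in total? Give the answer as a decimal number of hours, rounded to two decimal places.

Mon: 7:52 AM–6:07 PM = 10 h 15 min; less 45 min break → 9 h 30 min
Tue: 9:33 AM–8:02 PM = 10 h 29 min; less 45 min break → 9 h 44 min
Wed: 6:47 AM–5:59 PM = 11 h 12 min; less 45 min break → 10 h 27 min
Total: 9 h 30 min + 9 h 44 min + 10 h 27 min = 29 h 41 min.

29.68 hours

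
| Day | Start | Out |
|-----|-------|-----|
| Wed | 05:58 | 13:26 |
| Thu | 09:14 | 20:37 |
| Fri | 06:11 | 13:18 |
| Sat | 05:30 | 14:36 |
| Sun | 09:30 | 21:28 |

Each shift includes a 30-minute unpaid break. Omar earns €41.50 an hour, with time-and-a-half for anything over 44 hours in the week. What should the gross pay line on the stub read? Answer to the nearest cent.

Wed: 05:58–13:26 = 7 h 28 min; less 30 min break → 6 h 58 min
Thu: 09:14–20:37 = 11 h 23 min; less 30 min break → 10 h 53 min
Fri: 06:11–13:18 = 7 h 7 min; less 30 min break → 6 h 37 min
Sat: 05:30–14:36 = 9 h 6 min; less 30 min break → 8 h 36 min
Sun: 09:30–21:28 = 11 h 58 min; less 30 min break → 11 h 28 min
Total worked: 44 h 32 min = 2672 min.
Regular 44 h 0 min = 2640 min at €41.50/h; overtime 0 h 32 min = 32 min at €62.25/h.
Pay = (2640 × €41.50 + 32 × €62.25) ÷ 60 = €1859.20.

€1859.20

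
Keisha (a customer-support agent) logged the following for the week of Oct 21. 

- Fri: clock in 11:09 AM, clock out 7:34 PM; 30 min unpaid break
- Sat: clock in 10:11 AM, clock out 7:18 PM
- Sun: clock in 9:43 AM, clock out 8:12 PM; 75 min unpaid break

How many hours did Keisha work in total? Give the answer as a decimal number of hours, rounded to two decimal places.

Fri: 11:09 AM–7:34 PM = 8 h 25 min; less 30 min break → 7 h 55 min
Sat: 10:11 AM–7:18 PM = 9 h 7 min
Sun: 9:43 AM–8:12 PM = 10 h 29 min; less 75 min break → 9 h 14 min
Total: 7 h 55 min + 9 h 7 min + 9 h 14 min = 26 h 16 min.

26.27 hours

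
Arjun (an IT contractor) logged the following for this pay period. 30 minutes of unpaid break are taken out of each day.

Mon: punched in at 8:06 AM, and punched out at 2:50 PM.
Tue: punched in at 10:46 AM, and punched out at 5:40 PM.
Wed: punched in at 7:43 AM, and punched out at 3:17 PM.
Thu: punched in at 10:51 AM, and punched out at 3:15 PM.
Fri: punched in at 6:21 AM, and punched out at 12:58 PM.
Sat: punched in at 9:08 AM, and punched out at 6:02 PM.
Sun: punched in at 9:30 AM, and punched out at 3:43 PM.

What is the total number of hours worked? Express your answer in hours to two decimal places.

43.83 hours

Mon: 8:06 AM–2:50 PM = 6 h 44 min; less 30 min break → 6 h 14 min
Tue: 10:46 AM–5:40 PM = 6 h 54 min; less 30 min break → 6 h 24 min
Wed: 7:43 AM–3:17 PM = 7 h 34 min; less 30 min break → 7 h 4 min
Thu: 10:51 AM–3:15 PM = 4 h 24 min; less 30 min break → 3 h 54 min
Fri: 6:21 AM–12:58 PM = 6 h 37 min; less 30 min break → 6 h 7 min
Sat: 9:08 AM–6:02 PM = 8 h 54 min; less 30 min break → 8 h 24 min
Sun: 9:30 AM–3:43 PM = 6 h 13 min; less 30 min break → 5 h 43 min
Total: 6 h 14 min + 6 h 24 min + 7 h 4 min + 3 h 54 min + 6 h 7 min + 8 h 24 min + 5 h 43 min = 43 h 50 min.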